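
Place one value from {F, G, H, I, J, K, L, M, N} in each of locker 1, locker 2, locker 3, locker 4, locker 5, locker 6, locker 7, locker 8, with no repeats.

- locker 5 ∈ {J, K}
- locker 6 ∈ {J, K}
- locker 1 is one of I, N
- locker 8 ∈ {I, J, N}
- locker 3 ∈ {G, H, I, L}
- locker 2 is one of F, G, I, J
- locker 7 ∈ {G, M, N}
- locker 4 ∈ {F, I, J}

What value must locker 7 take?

M

locker 5 and locker 6 between them cover only {J, K} — a naked pair. Remove those values from locker 2, locker 4, locker 8.
locker 1 and locker 8 between them cover only {I, N} — a naked pair. Remove those values from locker 2, locker 3, locker 4, locker 7.
That leaves locker 4 = F. So locker 2 can't be F.
locker 2 has just one choice, so locker 2 = G. Strike G from locker 3, locker 7.
So locker 7 = M.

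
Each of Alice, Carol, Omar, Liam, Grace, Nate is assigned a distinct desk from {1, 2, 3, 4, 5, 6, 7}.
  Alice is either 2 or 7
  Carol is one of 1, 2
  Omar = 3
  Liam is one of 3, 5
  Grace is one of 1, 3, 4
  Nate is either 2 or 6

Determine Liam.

5

Omar must be 3 (only option left). So Liam, Grace can't be 3.
So Liam = 5.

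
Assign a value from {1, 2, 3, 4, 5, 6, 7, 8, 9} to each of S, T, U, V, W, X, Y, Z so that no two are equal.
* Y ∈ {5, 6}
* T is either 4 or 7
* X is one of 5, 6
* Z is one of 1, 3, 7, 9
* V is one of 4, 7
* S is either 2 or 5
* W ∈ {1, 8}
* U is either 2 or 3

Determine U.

3

The 2 variables T and V are confined to {4, 7}, which locks those values in; drop them from Z.
X and Y share exactly the 2 values {5, 6}; by pigeonhole those values go to them, so strike 5, 6 from S.
S has just one choice, so S = 2. So U can't be 2.
So U = 3.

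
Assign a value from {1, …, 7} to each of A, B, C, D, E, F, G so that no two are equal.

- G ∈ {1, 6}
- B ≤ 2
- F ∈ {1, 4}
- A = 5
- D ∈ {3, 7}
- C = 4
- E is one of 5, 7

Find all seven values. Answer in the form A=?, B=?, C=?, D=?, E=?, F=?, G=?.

A's domain is down to {5}, so A = 5. Eliminate 5 elsewhere: E.
C's domain is down to {4}, so C = 4. Remove 4 from F.
E's domain is down to {7}, so E = 7. Strike 7 from D.
F has just one choice, so F = 1. Eliminate 1 elsewhere: B, G.
That leaves G = 6.
B has just one choice, so B = 2.
D must be 3 (only option left).

A=5, B=2, C=4, D=3, E=7, F=1, G=6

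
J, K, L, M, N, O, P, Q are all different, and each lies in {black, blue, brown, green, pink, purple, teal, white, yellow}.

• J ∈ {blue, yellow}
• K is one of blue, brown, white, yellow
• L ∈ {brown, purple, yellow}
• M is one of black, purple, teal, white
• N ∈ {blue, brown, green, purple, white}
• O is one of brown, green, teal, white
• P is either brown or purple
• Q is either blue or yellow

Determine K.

white

The 8 variables together cover exactly {black, blue, brown, green, purple, teal, white, yellow} — 8 values for 8 variables — and black appears only in M's list, so M = black.
The 7 still-open variables draw from only 7 values {blue, brown, green, purple, teal, white, yellow}, so each is used; only O can be teal, hence O = teal.
Among the 6 still-open variables, green fits only N (and all 6 values in {blue, brown, green, purple, white, yellow} must be used), so N = green.
The 5 still-open variables together cover exactly {blue, brown, purple, white, yellow} — 5 values for 5 variables — and white appears only in K's list, so K = white.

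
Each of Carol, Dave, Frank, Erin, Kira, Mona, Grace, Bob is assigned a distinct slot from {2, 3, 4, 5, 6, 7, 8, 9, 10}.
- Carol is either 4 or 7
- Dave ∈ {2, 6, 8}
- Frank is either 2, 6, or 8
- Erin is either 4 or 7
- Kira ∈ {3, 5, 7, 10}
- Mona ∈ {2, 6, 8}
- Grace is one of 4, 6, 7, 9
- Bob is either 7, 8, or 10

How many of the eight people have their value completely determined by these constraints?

2

Carol and Erin between them cover only {4, 7} — a naked pair. Remove those values from Kira, Grace, Bob.
Dave, Frank, Mona share exactly the 3 values {2, 6, 8}; by pigeonhole those values go to them, so strike 2, 6, 8 from Grace, Bob.
Grace has just one choice, so Grace = 9.
Bob has just one choice, so Bob = 10. Eliminate 10 elsewhere: Kira.
Determined: Grace=9, Bob=10. The other people each still have more than one consistent value. That makes 2.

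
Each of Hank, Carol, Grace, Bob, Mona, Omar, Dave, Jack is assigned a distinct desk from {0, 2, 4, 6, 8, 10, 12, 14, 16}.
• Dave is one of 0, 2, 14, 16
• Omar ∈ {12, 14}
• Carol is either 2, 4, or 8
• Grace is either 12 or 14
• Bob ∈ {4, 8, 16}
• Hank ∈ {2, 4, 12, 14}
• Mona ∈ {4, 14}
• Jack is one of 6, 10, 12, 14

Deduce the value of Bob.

16

Grace and Omar share exactly the 2 values {12, 14}; by pigeonhole those values go to them, so strike 12, 14 from Hank, Mona, Dave, Jack.
That leaves Mona = 4. Eliminate 4 elsewhere: Hank, Carol, Bob.
Hank must be 2 (only option left). Eliminate 2 elsewhere: Carol, Dave.
Carol has just one choice, so Carol = 8. Strike 8 from Bob.
So Bob = 16.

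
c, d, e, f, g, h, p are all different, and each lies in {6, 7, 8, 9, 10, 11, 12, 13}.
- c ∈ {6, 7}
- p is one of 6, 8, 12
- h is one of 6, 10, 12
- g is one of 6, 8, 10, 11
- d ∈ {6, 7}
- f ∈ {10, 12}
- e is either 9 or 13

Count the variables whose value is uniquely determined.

2

The 2 variables c and d are confined to {6, 7}, which locks those values in; drop them from g, h, p.
f and h share exactly the 2 values {10, 12}; by pigeonhole those values go to them, so strike 10, 12 from g, p.
p has just one choice, so p = 8. So g can't be 8.
g must be 11 (only option left).
Determined: g=11, p=8. The other variables each still have more than one consistent value. That makes 2.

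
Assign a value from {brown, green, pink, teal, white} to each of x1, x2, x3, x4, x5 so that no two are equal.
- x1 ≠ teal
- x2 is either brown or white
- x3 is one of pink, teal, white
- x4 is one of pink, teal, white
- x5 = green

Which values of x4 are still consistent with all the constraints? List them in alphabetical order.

x5's domain is down to {green}, so x5 = green. Eliminate green elsewhere: x1.
No further eliminations apply; x4 can still be any of pink, teal, white.

pink, teal, white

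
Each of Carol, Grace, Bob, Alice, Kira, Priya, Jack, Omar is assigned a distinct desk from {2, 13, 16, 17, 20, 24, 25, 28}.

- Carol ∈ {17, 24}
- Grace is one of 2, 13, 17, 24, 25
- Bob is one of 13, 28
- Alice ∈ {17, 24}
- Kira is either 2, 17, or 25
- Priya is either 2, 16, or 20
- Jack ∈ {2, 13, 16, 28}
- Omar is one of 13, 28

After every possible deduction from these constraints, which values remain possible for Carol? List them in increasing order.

The 8 variables draw from only 8 values {2, 13, 16, 17, 20, 24, 25, 28}, so each is used; only Priya can be 20, hence Priya = 20.
The 7 still-open variables draw from only 7 values {2, 13, 16, 17, 24, 25, 28}, so each is used; only Jack can be 16, hence Jack = 16.
Carol and Alice between them cover only {17, 24} — a naked pair. Remove those values from Grace, Kira.
Bob and Omar between them cover only {13, 28} — a naked pair. Remove those values from Grace.
No further eliminations apply; Carol can still be any of 17, 24.

17, 24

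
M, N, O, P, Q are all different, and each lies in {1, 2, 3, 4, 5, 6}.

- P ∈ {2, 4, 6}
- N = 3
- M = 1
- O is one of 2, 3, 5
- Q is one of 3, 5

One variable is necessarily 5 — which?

M's domain is down to {1}, so M = 1.
N's domain is down to {3}, so N = 3. Strike 3 from O, Q.
So 5 goes to Q.

Q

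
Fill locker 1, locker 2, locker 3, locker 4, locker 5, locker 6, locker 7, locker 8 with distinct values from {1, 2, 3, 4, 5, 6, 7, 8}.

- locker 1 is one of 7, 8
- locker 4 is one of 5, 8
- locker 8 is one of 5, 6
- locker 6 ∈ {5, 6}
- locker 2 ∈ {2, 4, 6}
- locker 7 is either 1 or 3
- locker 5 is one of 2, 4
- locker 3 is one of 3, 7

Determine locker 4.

8

The 8 variables draw from only 8 values {1, 2, 3, 4, 5, 6, 7, 8}, so each is used; only locker 7 can be 1, hence locker 7 = 1.
The 7 still-open variables draw from only 7 values {2, 3, 4, 5, 6, 7, 8}, so each is used; only locker 3 can be 3, hence locker 3 = 3.
The 6 still-open variables together cover exactly {2, 4, 5, 6, 7, 8} — 6 values for 6 variables — and 7 appears only in locker 1's list, so locker 1 = 7.
The 5 still-open variables draw from only 5 values {2, 4, 5, 6, 8}, so each is used; only locker 4 can be 8, hence locker 4 = 8.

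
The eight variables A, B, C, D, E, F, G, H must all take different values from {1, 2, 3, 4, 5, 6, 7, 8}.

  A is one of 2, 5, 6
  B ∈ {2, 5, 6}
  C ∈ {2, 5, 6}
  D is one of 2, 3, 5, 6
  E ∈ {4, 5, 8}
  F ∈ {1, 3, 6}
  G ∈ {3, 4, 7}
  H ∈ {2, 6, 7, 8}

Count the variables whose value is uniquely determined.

Among the 8 variables, 1 fits only F (and all 8 values in {1, 2, 3, 4, 5, 6, 7, 8} must be used), so F = 1.
A, B, C share exactly the 3 values {2, 5, 6}; by pigeonhole those values go to them, so strike 2, 5, 6 from D, E, H.
D must be 3 (only option left). Eliminate 3 elsewhere: G.
Determined: D=3, F=1. The other variables each still have more than one consistent value. That makes 2.

2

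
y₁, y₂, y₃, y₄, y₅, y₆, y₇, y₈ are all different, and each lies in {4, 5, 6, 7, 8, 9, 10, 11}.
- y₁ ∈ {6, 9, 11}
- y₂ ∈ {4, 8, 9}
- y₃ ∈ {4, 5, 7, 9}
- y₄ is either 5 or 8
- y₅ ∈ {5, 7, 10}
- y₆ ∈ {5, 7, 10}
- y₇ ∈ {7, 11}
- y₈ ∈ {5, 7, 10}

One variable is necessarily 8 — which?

y₄

The 8 variables draw from only 8 values {4, 5, 6, 7, 8, 9, 10, 11}, so each is used; only y₁ can be 6, hence y₁ = 6.
Among the 7 still-open variables, 11 fits only y₇ (and all 7 values in {4, 5, 7, 8, 9, 10, 11} must be used), so y₇ = 11.
y₅, y₆, y₈ share exactly the 3 values {5, 7, 10}; by pigeonhole those values go to them, so strike 5, 7, 10 from y₃, y₄.
So 8 goes to y₄.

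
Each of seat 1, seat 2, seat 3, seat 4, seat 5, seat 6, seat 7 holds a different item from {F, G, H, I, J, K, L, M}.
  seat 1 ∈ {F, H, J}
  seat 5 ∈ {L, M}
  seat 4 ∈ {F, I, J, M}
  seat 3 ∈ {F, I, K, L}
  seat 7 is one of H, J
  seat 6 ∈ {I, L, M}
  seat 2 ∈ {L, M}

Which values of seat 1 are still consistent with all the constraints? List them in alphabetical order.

F, H, J

Among the 7 variables, K fits only seat 3 (and all 7 values in {F, H, I, J, K, L, M} must be used), so seat 3 = K.
seat 2 and seat 5 share exactly the 2 values {L, M}; by pigeonhole those values go to them, so strike L, M from seat 4, seat 6.
seat 6 has just one choice, so seat 6 = I. Eliminate I elsewhere: seat 4.
No further eliminations apply; seat 1 can still be any of F, H, J.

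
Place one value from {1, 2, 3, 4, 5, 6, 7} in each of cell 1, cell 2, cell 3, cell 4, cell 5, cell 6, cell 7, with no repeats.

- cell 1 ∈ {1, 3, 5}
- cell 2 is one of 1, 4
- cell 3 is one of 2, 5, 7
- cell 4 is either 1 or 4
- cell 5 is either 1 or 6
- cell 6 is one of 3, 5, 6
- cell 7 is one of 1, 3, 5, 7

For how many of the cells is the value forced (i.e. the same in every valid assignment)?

3

Among the 7 variables, 2 fits only cell 3 (and all 7 values in {1, 2, 3, 4, 5, 6, 7} must be used), so cell 3 = 2.
The 6 still-open variables together cover exactly {1, 3, 4, 5, 6, 7} — 6 values for 6 variables — and 7 appears only in cell 7's list, so cell 7 = 7.
The 2 variables cell 2 and cell 4 are confined to {1, 4}, which locks those values in; drop them from cell 1, cell 5.
That leaves cell 5 = 6. Strike 6 from cell 6.
Determined: cell 3=2, cell 5=6, cell 7=7. The other cells each still have more than one consistent value. That makes 3.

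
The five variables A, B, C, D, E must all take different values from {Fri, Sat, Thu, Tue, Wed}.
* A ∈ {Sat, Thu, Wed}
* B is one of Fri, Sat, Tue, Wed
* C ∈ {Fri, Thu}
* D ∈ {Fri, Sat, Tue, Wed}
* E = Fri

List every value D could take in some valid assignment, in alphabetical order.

Sat, Tue, Wed

E has just one choice, so E = Fri. So B, C, D can't be Fri.
C must be Thu (only option left). So A can't be Thu.
No further eliminations apply; D can still be any of Sat, Tue, Wed.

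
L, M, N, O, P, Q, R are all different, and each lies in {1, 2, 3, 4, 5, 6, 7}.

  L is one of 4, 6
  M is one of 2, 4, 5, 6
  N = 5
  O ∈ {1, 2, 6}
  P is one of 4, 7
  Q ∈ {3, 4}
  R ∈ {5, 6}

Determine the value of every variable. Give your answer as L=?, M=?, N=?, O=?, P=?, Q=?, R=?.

L=4, M=2, N=5, O=1, P=7, Q=3, R=6

N must be 5 (only option left). Eliminate 5 elsewhere: M, R.
R's domain is down to {6}, so R = 6. So L, M, O can't be 6.
L must be 4 (only option left). Strike 4 from M, P, Q.
That leaves M = 2. Remove 2 from O.
That leaves O = 1.
P must be 7 (only option left).
Q's domain is down to {3}, so Q = 3.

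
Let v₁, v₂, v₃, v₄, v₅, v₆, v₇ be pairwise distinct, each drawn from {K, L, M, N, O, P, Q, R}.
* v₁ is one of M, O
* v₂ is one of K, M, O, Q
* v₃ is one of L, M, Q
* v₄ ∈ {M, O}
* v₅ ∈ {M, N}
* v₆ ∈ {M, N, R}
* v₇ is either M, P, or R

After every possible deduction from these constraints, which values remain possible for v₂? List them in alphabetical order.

The 2 variables v₁ and v₄ are confined to {M, O}, which locks those values in; drop them from v₂, v₃, v₅, v₆, v₇.
v₅'s domain is down to {N}, so v₅ = N. Eliminate N elsewhere: v₆.
That leaves v₆ = R. Remove R from v₇.
v₇ has just one choice, so v₇ = P.
No further eliminations apply; v₂ can still be any of K, Q.

K, Q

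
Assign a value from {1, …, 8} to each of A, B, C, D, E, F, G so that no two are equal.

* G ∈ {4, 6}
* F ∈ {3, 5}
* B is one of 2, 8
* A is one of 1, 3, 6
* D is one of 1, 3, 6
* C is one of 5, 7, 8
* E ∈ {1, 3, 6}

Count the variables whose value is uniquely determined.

2

A, D, E between them cover only {1, 3, 6} — a naked triple. Remove those values from F, G.
F has just one choice, so F = 5. So C can't be 5.
G's domain is down to {4}, so G = 4.
Determined: F=5, G=4. The other variables each still have more than one consistent value. That makes 2.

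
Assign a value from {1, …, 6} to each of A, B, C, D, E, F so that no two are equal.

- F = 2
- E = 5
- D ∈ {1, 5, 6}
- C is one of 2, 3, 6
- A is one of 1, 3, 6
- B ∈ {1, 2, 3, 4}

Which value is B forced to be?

4

E has just one choice, so E = 5. Remove 5 from D.
F must be 2 (only option left). Eliminate 2 elsewhere: B, C.
The 4 still-open variables draw from only 4 values {1, 3, 4, 6}, so each is used; only B can be 4, hence B = 4.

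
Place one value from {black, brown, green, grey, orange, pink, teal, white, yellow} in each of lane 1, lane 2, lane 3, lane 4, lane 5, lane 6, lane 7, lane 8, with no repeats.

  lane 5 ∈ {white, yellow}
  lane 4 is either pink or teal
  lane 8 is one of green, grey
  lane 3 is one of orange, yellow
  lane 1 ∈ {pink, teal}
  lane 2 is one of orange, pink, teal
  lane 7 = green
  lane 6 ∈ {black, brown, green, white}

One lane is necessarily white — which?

lane 5

lane 7 must be green (only option left). Remove green from lane 6, lane 8.
lane 8 has just one choice, so lane 8 = grey.
The 2 variables lane 1 and lane 4 are confined to {pink, teal}, which locks those values in; drop them from lane 2.
lane 2 must be orange (only option left). Eliminate orange elsewhere: lane 3.
That leaves lane 3 = yellow. So lane 5 can't be yellow.
So white goes to lane 5.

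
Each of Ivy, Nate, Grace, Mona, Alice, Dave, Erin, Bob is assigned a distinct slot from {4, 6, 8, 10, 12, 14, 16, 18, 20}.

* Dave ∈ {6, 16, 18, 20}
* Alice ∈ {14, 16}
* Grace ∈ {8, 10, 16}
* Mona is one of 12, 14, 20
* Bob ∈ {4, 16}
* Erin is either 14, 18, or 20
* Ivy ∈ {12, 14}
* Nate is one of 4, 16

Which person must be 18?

Nate and Bob share exactly the 2 values {4, 16}; by pigeonhole those values go to them, so strike 4, 16 from Grace, Alice, Dave.
Alice's domain is down to {14}, so Alice = 14. Remove 14 from Ivy, Mona, Erin.
Ivy's domain is down to {12}, so Ivy = 12. Strike 12 from Mona.
Mona has just one choice, so Mona = 20. Eliminate 20 elsewhere: Dave, Erin.
So 18 goes to Erin.

Erin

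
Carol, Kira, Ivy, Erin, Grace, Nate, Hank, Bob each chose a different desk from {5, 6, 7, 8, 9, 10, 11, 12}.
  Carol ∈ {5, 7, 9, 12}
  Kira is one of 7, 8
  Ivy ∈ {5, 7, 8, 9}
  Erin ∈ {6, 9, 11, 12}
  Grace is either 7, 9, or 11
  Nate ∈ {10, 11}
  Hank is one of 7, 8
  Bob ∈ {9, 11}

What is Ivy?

The 8 variables together cover exactly {5, 6, 7, 8, 9, 10, 11, 12} — 8 values for 8 variables — and 6 appears only in Erin's list, so Erin = 6.
The 7 still-open variables together cover exactly {5, 7, 8, 9, 10, 11, 12} — 7 values for 7 variables — and 10 appears only in Nate's list, so Nate = 10.
The 6 still-open variables together cover exactly {5, 7, 8, 9, 11, 12} — 6 values for 6 variables — and 12 appears only in Carol's list, so Carol = 12.
Among the 5 still-open variables, 5 fits only Ivy (and all 5 values in {5, 7, 8, 9, 11} must be used), so Ivy = 5.

5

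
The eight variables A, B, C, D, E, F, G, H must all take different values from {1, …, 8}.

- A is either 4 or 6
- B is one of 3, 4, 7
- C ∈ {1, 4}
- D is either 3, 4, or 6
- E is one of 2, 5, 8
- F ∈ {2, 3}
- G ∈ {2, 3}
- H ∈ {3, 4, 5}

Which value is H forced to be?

The 8 variables together cover exactly {1, 2, 3, 4, 5, 6, 7, 8} — 8 values for 8 variables — and 1 appears only in C's list, so C = 1.
The 7 still-open variables together cover exactly {2, 3, 4, 5, 6, 7, 8} — 7 values for 7 variables — and 7 appears only in B's list, so B = 7.
The 6 still-open variables draw from only 6 values {2, 3, 4, 5, 6, 8}, so each is used; only E can be 8, hence E = 8.
Among the 5 still-open variables, 5 fits only H (and all 5 values in {2, 3, 4, 5, 6} must be used), so H = 5.

5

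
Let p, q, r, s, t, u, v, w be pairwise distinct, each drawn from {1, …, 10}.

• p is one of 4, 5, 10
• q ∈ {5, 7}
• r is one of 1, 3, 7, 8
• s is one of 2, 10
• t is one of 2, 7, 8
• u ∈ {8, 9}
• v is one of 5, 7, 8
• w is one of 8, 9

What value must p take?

4

u and w share exactly the 2 values {8, 9}; by pigeonhole those values go to them, so strike 8, 9 from r, t, v.
q and v share exactly the 2 values {5, 7}; by pigeonhole those values go to them, so strike 5, 7 from p, r, t.
t must be 2 (only option left). Strike 2 from s.
s's domain is down to {10}, so s = 10. Remove 10 from p.
So p = 4.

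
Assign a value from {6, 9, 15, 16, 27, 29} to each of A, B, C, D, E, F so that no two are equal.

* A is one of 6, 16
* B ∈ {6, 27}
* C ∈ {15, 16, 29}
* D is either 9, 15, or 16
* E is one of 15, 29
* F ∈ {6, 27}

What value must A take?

The 6 variables draw from only 6 values {6, 9, 15, 16, 27, 29}, so each is used; only D can be 9, hence D = 9.
B and F share exactly the 2 values {6, 27}; by pigeonhole those values go to them, so strike 6, 27 from A.
So A = 16.

16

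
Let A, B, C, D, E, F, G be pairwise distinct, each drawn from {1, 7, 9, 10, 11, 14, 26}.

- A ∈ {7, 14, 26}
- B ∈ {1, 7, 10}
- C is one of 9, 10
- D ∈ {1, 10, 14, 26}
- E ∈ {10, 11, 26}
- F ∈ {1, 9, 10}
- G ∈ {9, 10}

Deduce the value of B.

7

Among the 7 variables, 11 fits only E (and all 7 values in {1, 7, 9, 10, 11, 14, 26} must be used), so E = 11.
The 2 variables C and G are confined to {9, 10}, which locks those values in; drop them from B, D, F.
F must be 1 (only option left). Strike 1 from B, D.
So B = 7.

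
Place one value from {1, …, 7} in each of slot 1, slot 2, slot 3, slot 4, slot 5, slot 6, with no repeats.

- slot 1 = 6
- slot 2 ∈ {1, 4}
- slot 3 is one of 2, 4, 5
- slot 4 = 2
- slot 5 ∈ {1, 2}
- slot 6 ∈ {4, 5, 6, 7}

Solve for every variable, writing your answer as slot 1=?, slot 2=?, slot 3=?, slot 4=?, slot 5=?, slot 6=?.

slot 1=6, slot 2=4, slot 3=5, slot 4=2, slot 5=1, slot 6=7

slot 1 has just one choice, so slot 1 = 6. Remove 6 from slot 6.
slot 4 must be 2 (only option left). Strike 2 from slot 3, slot 5.
That leaves slot 5 = 1. So slot 2 can't be 1.
slot 2 has just one choice, so slot 2 = 4. Eliminate 4 elsewhere: slot 3, slot 6.
slot 3's domain is down to {5}, so slot 3 = 5. Remove 5 from slot 6.
slot 6 must be 7 (only option left).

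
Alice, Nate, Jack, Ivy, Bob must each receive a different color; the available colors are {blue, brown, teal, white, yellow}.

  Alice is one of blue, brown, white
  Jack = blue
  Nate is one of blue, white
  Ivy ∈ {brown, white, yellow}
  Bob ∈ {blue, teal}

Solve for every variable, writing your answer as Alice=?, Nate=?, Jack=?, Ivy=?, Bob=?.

Alice=brown, Nate=white, Jack=blue, Ivy=yellow, Bob=teal

Jack's domain is down to {blue}, so Jack = blue. Eliminate blue elsewhere: Alice, Nate, Bob.
Bob must be teal (only option left).
Nate's domain is down to {white}, so Nate = white. Strike white from Alice, Ivy.
Alice's domain is down to {brown}, so Alice = brown. Strike brown from Ivy.
Ivy's domain is down to {yellow}, so Ivy = yellow.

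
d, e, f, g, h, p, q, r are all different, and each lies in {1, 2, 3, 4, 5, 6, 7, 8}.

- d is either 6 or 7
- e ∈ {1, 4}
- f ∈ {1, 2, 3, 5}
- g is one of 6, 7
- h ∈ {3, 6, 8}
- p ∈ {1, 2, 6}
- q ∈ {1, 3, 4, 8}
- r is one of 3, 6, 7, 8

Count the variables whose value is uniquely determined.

Among the 8 variables, 5 fits only f (and all 8 values in {1, 2, 3, 4, 5, 6, 7, 8} must be used), so f = 5.
Among the 7 still-open variables, 2 fits only p (and all 7 values in {1, 2, 3, 4, 6, 7, 8} must be used), so p = 2.
d and g between them cover only {6, 7} — a naked pair. Remove those values from h, r.
h and r share exactly the 2 values {3, 8}; by pigeonhole those values go to them, so strike 3, 8 from q.
Determined: f=5, p=2. The other variables each still have more than one consistent value. That makes 2.

2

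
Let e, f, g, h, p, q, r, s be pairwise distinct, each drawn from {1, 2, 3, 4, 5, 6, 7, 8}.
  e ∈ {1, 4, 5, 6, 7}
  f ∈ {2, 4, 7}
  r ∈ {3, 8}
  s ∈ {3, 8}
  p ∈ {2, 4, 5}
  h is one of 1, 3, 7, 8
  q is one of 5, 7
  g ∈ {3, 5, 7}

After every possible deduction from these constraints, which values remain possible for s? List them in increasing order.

Among the 8 variables, 6 fits only e (and all 8 values in {1, 2, 3, 4, 5, 6, 7, 8} must be used), so e = 6.
The 7 still-open variables together cover exactly {1, 2, 3, 4, 5, 7, 8} — 7 values for 7 variables — and 1 appears only in h's list, so h = 1.
r and s share exactly the 2 values {3, 8}; by pigeonhole those values go to them, so strike 3, 8 from g.
g and q share exactly the 2 values {5, 7}; by pigeonhole those values go to them, so strike 5, 7 from f, p.
No further eliminations apply; s can still be any of 3, 8.

3, 8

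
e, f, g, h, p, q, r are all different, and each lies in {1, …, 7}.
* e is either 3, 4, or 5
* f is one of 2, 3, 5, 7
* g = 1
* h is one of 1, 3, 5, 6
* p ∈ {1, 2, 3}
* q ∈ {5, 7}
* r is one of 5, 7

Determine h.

g has just one choice, so g = 1. So h, p can't be 1.
The 6 still-open variables together cover exactly {2, 3, 4, 5, 6, 7} — 6 values for 6 variables — and 4 appears only in e's list, so e = 4.
The 5 still-open variables together cover exactly {2, 3, 5, 6, 7} — 5 values for 5 variables — and 6 appears only in h's list, so h = 6.

6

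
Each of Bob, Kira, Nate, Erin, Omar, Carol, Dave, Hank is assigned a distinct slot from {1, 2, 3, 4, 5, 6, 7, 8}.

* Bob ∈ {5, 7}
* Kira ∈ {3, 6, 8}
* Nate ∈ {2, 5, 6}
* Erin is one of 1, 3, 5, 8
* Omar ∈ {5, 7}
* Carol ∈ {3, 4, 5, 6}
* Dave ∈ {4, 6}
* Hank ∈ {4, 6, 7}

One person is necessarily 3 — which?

Carol

Among the 8 variables, 1 fits only Erin (and all 8 values in {1, 2, 3, 4, 5, 6, 7, 8} must be used), so Erin = 1.
The 7 still-open variables draw from only 7 values {2, 3, 4, 5, 6, 7, 8}, so each is used; only Nate can be 2, hence Nate = 2.
The 6 still-open variables draw from only 6 values {3, 4, 5, 6, 7, 8}, so each is used; only Kira can be 8, hence Kira = 8.
Among the 5 still-open variables, 3 fits only Carol (and all 5 values in {3, 4, 5, 6, 7} must be used), so Carol = 3.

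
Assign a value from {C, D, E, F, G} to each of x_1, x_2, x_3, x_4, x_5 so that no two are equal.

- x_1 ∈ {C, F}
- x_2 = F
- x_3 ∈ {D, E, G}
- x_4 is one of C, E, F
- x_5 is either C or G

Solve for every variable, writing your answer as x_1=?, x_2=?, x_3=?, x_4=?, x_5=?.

x_2 has just one choice, so x_2 = F. So x_1, x_4 can't be F.
That leaves x_1 = C. Strike C from x_4, x_5.
x_4 must be E (only option left). Strike E from x_3.
x_5's domain is down to {G}, so x_5 = G. So x_3 can't be G.
That leaves x_3 = D.

x_1=C, x_2=F, x_3=D, x_4=E, x_5=G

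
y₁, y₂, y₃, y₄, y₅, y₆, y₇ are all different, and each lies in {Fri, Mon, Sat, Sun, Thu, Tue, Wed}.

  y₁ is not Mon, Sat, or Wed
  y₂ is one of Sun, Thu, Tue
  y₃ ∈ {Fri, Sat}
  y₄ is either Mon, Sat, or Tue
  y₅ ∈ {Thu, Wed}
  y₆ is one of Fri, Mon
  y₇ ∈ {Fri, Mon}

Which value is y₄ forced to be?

Tue

The 7 variables draw from only 7 values {Fri, Mon, Sat, Sun, Thu, Tue, Wed}, so each is used; only y₅ can be Wed, hence y₅ = Wed.
y₆ and y₇ share exactly the 2 values {Fri, Mon}; by pigeonhole those values go to them, so strike Fri, Mon from y₁, y₃, y₄.
y₃ must be Sat (only option left). Remove Sat from y₄.
So y₄ = Tue.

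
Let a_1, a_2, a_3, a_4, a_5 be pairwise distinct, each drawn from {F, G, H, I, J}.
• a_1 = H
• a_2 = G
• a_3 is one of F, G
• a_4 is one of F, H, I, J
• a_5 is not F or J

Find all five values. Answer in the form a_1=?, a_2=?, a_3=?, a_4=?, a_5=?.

a_1=H, a_2=G, a_3=F, a_4=J, a_5=I

a_1 has just one choice, so a_1 = H. Remove H from a_4, a_5.
a_2's domain is down to {G}, so a_2 = G. Strike G from a_3, a_5.
a_3 must be F (only option left). So a_4 can't be F.
a_5's domain is down to {I}, so a_5 = I. Remove I from a_4.
a_4's domain is down to {J}, so a_4 = J.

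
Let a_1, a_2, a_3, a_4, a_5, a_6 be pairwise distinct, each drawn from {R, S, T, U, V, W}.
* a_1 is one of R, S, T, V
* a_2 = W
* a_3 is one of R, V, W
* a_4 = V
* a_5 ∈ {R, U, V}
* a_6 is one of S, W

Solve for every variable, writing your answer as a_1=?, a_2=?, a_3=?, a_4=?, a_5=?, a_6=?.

a_1=T, a_2=W, a_3=R, a_4=V, a_5=U, a_6=S

a_2's domain is down to {W}, so a_2 = W. Remove W from a_3, a_6.
a_4 must be V (only option left). Eliminate V elsewhere: a_1, a_3, a_5.
a_6 has just one choice, so a_6 = S. Remove S from a_1.
a_3 has just one choice, so a_3 = R. Strike R from a_1, a_5.
That leaves a_5 = U.
a_1 has just one choice, so a_1 = T.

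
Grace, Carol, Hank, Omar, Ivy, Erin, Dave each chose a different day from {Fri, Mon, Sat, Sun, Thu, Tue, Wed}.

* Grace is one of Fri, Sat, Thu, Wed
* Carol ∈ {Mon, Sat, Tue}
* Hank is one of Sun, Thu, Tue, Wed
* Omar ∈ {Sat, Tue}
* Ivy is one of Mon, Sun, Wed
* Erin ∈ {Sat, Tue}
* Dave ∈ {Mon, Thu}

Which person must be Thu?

The 7 variables draw from only 7 values {Fri, Mon, Sat, Sun, Thu, Tue, Wed}, so each is used; only Grace can be Fri, hence Grace = Fri.
Omar and Erin between them cover only {Sat, Tue} — a naked pair. Remove those values from Carol, Hank.
Carol's domain is down to {Mon}, so Carol = Mon. Remove Mon from Ivy, Dave.
So Thu goes to Dave.

Dave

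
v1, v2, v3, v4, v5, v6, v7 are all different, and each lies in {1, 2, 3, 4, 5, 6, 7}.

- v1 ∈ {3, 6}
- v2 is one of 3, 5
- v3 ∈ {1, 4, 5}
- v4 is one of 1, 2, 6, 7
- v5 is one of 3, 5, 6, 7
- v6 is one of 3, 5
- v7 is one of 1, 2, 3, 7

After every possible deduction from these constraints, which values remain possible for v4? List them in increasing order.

The 7 variables draw from only 7 values {1, 2, 3, 4, 5, 6, 7}, so each is used; only v3 can be 4, hence v3 = 4.
v2 and v6 share exactly the 2 values {3, 5}; by pigeonhole those values go to them, so strike 3, 5 from v1, v5, v7.
v1's domain is down to {6}, so v1 = 6. Eliminate 6 elsewhere: v4, v5.
That leaves v5 = 7. Remove 7 from v4, v7.
No further eliminations apply; v4 can still be any of 1, 2.

1, 2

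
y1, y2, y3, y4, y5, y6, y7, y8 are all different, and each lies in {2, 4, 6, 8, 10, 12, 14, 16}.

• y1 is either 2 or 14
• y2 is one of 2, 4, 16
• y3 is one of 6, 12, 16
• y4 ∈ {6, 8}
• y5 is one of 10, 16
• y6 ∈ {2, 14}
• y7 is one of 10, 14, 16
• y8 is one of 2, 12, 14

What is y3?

6

The 8 variables together cover exactly {2, 4, 6, 8, 10, 12, 14, 16} — 8 values for 8 variables — and 4 appears only in y2's list, so y2 = 4.
Among the 7 still-open variables, 8 fits only y4 (and all 7 values in {2, 6, 8, 10, 12, 14, 16} must be used), so y4 = 8.
Among the 6 still-open variables, 6 fits only y3 (and all 6 values in {2, 6, 10, 12, 14, 16} must be used), so y3 = 6.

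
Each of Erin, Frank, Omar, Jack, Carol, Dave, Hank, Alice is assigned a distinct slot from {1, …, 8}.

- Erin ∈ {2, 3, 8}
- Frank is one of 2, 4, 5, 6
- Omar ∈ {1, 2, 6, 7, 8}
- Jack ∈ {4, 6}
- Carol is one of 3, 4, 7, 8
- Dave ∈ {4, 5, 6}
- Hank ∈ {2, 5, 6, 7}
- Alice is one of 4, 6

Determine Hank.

The 8 variables together cover exactly {1, 2, 3, 4, 5, 6, 7, 8} — 8 values for 8 variables — and 1 appears only in Omar's list, so Omar = 1.
Jack and Alice between them cover only {4, 6} — a naked pair. Remove those values from Frank, Carol, Dave, Hank.
That leaves Dave = 5. Strike 5 from Frank, Hank.
Frank's domain is down to {2}, so Frank = 2. So Erin, Hank can't be 2.
So Hank = 7.

7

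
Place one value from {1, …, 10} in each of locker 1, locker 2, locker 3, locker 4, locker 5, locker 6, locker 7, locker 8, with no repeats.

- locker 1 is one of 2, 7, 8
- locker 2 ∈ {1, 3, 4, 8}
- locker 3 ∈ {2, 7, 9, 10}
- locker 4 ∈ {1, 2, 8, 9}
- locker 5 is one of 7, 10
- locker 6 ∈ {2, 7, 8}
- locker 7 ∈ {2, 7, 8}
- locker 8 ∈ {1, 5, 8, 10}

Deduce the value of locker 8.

locker 1, locker 6, locker 7 between them cover only {2, 7, 8} — a naked triple. Remove those values from locker 2, locker 3, locker 4, locker 5, locker 8.
locker 5 has just one choice, so locker 5 = 10. So locker 3, locker 8 can't be 10.
That leaves locker 3 = 9. Eliminate 9 elsewhere: locker 4.
That leaves locker 4 = 1. So locker 2, locker 8 can't be 1.
So locker 8 = 5.

5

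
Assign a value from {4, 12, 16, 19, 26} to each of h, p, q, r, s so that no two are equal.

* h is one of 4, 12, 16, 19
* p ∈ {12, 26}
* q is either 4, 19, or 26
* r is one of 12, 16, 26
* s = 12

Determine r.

16

s's domain is down to {12}, so s = 12. So h, p, r can't be 12.
p must be 26 (only option left). Remove 26 from q, r.
So r = 16.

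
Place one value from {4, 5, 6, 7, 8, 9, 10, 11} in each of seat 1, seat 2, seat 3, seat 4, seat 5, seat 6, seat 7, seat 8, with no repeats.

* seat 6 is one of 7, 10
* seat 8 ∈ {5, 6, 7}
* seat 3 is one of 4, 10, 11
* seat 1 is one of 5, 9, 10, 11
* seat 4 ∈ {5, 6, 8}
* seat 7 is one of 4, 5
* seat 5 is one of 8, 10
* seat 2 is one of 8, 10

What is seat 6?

7

The 8 variables together cover exactly {4, 5, 6, 7, 8, 9, 10, 11} — 8 values for 8 variables — and 9 appears only in seat 1's list, so seat 1 = 9.
The 7 still-open variables together cover exactly {4, 5, 6, 7, 8, 10, 11} — 7 values for 7 variables — and 11 appears only in seat 3's list, so seat 3 = 11.
The 6 still-open variables draw from only 6 values {4, 5, 6, 7, 8, 10}, so each is used; only seat 7 can be 4, hence seat 7 = 4.
seat 2 and seat 5 between them cover only {8, 10} — a naked pair. Remove those values from seat 4, seat 6.
So seat 6 = 7.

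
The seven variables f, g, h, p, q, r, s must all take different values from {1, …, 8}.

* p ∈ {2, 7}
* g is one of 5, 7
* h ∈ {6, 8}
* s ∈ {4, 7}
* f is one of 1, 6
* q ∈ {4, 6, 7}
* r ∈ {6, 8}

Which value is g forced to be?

5

The 7 variables together cover exactly {1, 2, 4, 5, 6, 7, 8} — 7 values for 7 variables — and 1 appears only in f's list, so f = 1.
The 6 still-open variables draw from only 6 values {2, 4, 5, 6, 7, 8}, so each is used; only p can be 2, hence p = 2.
The 5 still-open variables draw from only 5 values {4, 5, 6, 7, 8}, so each is used; only g can be 5, hence g = 5.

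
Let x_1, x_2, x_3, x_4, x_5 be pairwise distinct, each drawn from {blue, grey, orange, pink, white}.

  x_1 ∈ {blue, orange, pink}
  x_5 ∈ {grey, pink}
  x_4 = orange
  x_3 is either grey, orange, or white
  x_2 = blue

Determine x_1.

x_2 has just one choice, so x_2 = blue. So x_1 can't be blue.
x_4 has just one choice, so x_4 = orange. Strike orange from x_1, x_3.
So x_1 = pink.

pink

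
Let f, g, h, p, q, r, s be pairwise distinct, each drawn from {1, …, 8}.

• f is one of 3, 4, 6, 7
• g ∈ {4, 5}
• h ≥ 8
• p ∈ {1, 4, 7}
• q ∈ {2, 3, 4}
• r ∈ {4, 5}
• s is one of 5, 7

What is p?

h has just one choice, so h = 8.
g and r between them cover only {4, 5} — a naked pair. Remove those values from f, p, q, s.
s has just one choice, so s = 7. Remove 7 from f, p.
So p = 1.

1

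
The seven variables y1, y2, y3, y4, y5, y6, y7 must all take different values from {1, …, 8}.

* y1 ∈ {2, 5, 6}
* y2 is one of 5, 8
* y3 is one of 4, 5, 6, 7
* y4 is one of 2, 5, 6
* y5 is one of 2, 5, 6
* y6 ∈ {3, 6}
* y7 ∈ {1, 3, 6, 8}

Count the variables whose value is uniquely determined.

y1, y4, y5 between them cover only {2, 5, 6} — a naked triple. Remove those values from y2, y3, y6, y7.
That leaves y2 = 8. Eliminate 8 elsewhere: y7.
y6 has just one choice, so y6 = 3. So y7 can't be 3.
y7 has just one choice, so y7 = 1.
Determined: y2=8, y6=3, y7=1. The other variables each still have more than one consistent value. That makes 3.

3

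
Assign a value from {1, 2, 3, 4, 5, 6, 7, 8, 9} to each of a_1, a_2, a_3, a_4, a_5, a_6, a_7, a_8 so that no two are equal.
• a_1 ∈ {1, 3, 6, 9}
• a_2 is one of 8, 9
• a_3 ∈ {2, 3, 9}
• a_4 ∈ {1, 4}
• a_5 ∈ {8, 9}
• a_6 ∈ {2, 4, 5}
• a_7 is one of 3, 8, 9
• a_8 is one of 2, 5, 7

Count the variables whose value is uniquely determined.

a_2 and a_5 between them cover only {8, 9} — a naked pair. Remove those values from a_1, a_3, a_7.
a_7's domain is down to {3}, so a_7 = 3. Remove 3 from a_1, a_3.
a_3 has just one choice, so a_3 = 2. Eliminate 2 elsewhere: a_6, a_8.
Determined: a_3=2, a_7=3. The other variables each still have more than one consistent value. That makes 2.

2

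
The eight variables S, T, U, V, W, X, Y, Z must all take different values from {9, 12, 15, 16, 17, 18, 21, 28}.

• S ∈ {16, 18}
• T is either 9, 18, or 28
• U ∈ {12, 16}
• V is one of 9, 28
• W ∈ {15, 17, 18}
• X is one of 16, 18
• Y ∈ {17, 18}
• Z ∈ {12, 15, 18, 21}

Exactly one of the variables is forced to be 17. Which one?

Y

The 8 variables draw from only 8 values {9, 12, 15, 16, 17, 18, 21, 28}, so each is used; only Z can be 21, hence Z = 21.
Among the 7 still-open variables, 12 fits only U (and all 7 values in {9, 12, 15, 16, 17, 18, 28} must be used), so U = 12.
The 6 still-open variables draw from only 6 values {9, 15, 16, 17, 18, 28}, so each is used; only W can be 15, hence W = 15.
Among the 5 still-open variables, 17 fits only Y (and all 5 values in {9, 16, 17, 18, 28} must be used), so Y = 17.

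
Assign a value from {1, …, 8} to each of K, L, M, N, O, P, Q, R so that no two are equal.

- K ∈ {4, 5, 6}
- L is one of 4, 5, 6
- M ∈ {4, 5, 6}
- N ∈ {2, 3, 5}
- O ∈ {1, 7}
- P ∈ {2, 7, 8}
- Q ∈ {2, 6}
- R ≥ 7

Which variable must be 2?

Q

The 8 variables draw from only 8 values {1, 2, 3, 4, 5, 6, 7, 8}, so each is used; only O can be 1, hence O = 1.
Among the 7 still-open variables, 3 fits only N (and all 7 values in {2, 3, 4, 5, 6, 7, 8} must be used), so N = 3.
K, L, M share exactly the 3 values {4, 5, 6}; by pigeonhole those values go to them, so strike 4, 5, 6 from Q.
So 2 goes to Q.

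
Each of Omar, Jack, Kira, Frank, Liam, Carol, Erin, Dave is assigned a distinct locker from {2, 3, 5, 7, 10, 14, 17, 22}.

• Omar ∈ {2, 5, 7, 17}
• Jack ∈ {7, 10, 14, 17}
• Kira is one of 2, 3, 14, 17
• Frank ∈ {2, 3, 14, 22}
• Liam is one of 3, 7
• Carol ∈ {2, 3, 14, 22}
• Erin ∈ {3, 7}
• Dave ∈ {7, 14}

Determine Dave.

The 8 variables draw from only 8 values {2, 3, 5, 7, 10, 14, 17, 22}, so each is used; only Omar can be 5, hence Omar = 5.
Among the 7 still-open variables, 10 fits only Jack (and all 7 values in {2, 3, 7, 10, 14, 17, 22} must be used), so Jack = 10.
Among the 6 still-open variables, 17 fits only Kira (and all 6 values in {2, 3, 7, 14, 17, 22} must be used), so Kira = 17.
The 2 variables Liam and Erin are confined to {3, 7}, which locks those values in; drop them from Frank, Carol, Dave.
So Dave = 14.

14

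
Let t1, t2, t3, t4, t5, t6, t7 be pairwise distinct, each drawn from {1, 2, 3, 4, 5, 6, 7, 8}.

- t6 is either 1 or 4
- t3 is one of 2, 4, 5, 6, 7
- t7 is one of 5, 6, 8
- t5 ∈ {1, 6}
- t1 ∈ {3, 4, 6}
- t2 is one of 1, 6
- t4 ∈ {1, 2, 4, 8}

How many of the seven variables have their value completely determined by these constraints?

The 2 variables t2 and t5 are confined to {1, 6}, which locks those values in; drop them from t1, t3, t4, t6, t7.
That leaves t6 = 4. So t1, t3, t4 can't be 4.
t1 must be 3 (only option left).
Determined: t1=3, t6=4. The other variables each still have more than one consistent value. That makes 2.

2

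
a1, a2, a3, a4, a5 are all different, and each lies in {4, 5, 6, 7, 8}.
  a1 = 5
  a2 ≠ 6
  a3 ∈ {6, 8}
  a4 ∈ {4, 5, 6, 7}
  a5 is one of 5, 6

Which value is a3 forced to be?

8

a1's domain is down to {5}, so a1 = 5. Strike 5 from a2, a4, a5.
That leaves a5 = 6. Remove 6 from a3, a4.
So a3 = 8.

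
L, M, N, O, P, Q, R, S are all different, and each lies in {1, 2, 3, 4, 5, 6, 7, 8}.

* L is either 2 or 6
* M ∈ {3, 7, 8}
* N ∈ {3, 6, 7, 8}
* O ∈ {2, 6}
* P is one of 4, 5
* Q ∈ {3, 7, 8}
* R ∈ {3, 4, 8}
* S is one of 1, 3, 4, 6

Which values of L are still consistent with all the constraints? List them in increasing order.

2, 6

Among the 8 variables, 1 fits only S (and all 8 values in {1, 2, 3, 4, 5, 6, 7, 8} must be used), so S = 1.
The 7 still-open variables draw from only 7 values {2, 3, 4, 5, 6, 7, 8}, so each is used; only P can be 5, hence P = 5.
Among the 6 still-open variables, 4 fits only R (and all 6 values in {2, 3, 4, 6, 7, 8} must be used), so R = 4.
L and O share exactly the 2 values {2, 6}; by pigeonhole those values go to them, so strike 2, 6 from N.
No further eliminations apply; L can still be any of 2, 6.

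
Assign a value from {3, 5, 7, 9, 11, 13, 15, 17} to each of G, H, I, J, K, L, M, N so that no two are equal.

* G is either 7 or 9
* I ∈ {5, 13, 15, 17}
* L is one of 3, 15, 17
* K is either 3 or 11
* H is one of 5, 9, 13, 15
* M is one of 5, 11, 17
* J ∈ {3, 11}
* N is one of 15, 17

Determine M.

Among the 8 variables, 7 fits only G (and all 8 values in {3, 5, 7, 9, 11, 13, 15, 17} must be used), so G = 7.
The 7 still-open variables draw from only 7 values {3, 5, 9, 11, 13, 15, 17}, so each is used; only H can be 9, hence H = 9.
Among the 6 still-open variables, 13 fits only I (and all 6 values in {3, 5, 11, 13, 15, 17} must be used), so I = 13.
The 5 still-open variables together cover exactly {3, 5, 11, 15, 17} — 5 values for 5 variables — and 5 appears only in M's list, so M = 5.

5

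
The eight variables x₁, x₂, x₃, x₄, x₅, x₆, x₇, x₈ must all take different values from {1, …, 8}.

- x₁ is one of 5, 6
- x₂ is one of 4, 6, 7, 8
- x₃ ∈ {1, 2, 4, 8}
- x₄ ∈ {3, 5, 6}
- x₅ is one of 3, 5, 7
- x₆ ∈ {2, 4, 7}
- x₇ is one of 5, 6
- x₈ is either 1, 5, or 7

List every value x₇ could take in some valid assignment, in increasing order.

5, 6

x₁ and x₇ share exactly the 2 values {5, 6}; by pigeonhole those values go to them, so strike 5, 6 from x₂, x₄, x₅, x₈.
x₄ must be 3 (only option left). Eliminate 3 elsewhere: x₅.
x₅ has just one choice, so x₅ = 7. Remove 7 from x₂, x₆, x₈.
x₈'s domain is down to {1}, so x₈ = 1. So x₃ can't be 1.
No further eliminations apply; x₇ can still be any of 5, 6.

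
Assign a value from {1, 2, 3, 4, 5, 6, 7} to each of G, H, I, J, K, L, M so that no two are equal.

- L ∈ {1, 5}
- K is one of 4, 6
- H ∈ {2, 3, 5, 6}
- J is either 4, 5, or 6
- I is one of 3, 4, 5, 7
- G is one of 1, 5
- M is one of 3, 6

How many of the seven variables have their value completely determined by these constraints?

The 7 variables together cover exactly {1, 2, 3, 4, 5, 6, 7} — 7 values for 7 variables — and 2 appears only in H's list, so H = 2.
The 6 still-open variables draw from only 6 values {1, 3, 4, 5, 6, 7}, so each is used; only I can be 7, hence I = 7.
The 5 still-open variables draw from only 5 values {1, 3, 4, 5, 6}, so each is used; only M can be 3, hence M = 3.
G and L between them cover only {1, 5} — a naked pair. Remove those values from J.
Determined: H=2, I=7, M=3. The other variables each still have more than one consistent value. That makes 3.

3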